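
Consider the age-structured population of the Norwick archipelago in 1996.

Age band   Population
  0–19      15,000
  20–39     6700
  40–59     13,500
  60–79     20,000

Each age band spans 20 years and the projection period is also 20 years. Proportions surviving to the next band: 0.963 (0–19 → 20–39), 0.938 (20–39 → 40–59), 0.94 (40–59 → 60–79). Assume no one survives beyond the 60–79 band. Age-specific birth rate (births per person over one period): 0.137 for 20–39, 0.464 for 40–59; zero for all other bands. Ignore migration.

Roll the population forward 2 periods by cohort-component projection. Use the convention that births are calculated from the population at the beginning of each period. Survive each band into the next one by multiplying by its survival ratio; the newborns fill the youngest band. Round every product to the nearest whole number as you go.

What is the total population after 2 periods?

Let band 1 be 0–19 through band 4 = 60–79.
Period 1.
Births: 6700 × 0.137 = 918, 13500 × 0.464 = 6264 — total 7182
Band 2: 15000 × 0.963 = 14445
Band 3: 6700 × 0.938 = 6285
Band 4: 13500 × 0.94 = 12690
→ [7182, 14445, 6285, 12690]
Period 2.
Births: 14445 × 0.137 = 1979, 6285 × 0.464 = 2916 — total 4895
Band 2: 7182 × 0.963 = 6916
Band 3: 14445 × 0.938 = 13549
Band 4: 6285 × 0.94 = 5908
→ [4895, 6916, 13549, 5908]
Total after period 2: 4895 + 6916 + 13549 + 5908 = 31268

31268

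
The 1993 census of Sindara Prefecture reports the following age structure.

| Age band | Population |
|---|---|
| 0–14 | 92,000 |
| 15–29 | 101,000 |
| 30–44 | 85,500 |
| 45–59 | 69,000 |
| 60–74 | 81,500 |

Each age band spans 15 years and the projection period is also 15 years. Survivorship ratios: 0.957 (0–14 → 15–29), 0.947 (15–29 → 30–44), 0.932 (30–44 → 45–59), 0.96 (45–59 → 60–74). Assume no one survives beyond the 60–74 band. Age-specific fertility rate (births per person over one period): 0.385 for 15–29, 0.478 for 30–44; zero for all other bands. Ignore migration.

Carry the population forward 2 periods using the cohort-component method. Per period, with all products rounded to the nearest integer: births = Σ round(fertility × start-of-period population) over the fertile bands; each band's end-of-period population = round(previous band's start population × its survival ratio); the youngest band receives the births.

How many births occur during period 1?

[period 1]
Births: 101000 × 0.385 = 38885 ; 85500 × 0.478 = 40869 ⇒ total 79754
15–29: 92000 × 0.957 = 88044
30–44: 101000 × 0.947 = 95647
45–59: 85500 × 0.932 = 79686
60–74: 69000 × 0.96 = 66240
Giving 79754 / 88044 / 95647 / 79686 / 66240.

79754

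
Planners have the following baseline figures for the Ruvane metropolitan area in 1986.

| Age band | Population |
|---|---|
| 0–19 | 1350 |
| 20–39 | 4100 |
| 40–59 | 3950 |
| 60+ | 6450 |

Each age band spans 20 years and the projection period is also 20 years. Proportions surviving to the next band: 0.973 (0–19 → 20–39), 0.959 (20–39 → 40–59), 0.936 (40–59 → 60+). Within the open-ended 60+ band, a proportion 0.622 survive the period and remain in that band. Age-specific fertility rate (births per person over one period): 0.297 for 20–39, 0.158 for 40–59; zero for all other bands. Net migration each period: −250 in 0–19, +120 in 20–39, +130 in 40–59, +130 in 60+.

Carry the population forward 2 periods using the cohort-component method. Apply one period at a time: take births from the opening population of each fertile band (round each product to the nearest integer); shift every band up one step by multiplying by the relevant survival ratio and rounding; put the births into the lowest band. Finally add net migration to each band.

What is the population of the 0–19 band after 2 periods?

818

Let band 1 be 0–19 through band 4 = 60+.
Period 1.
Births: 4100 × 0.297 = 1218  |  3950 × 0.158 = 624 → total 1842
Band 2: 1350 × 0.973 = 1314
Band 3: 4100 × 0.959 = 3932
Band 4: 3950 × 0.936 + 6450 × 0.622 = 3697 + 4012 = 7709
Net migration: Band 1 − 250 → 1592; Band 2 + 120 → 1434; Band 3 + 130 → 4062; Band 4 + 130 → 7839
Giving 1592 / 1434 / 4062 / 7839.
Period 2.
Births: 1434 × 0.297 = 426  |  4062 × 0.158 = 642 → total 1068
Band 2: 1592 × 0.973 = 1549
Band 3: 1434 × 0.959 = 1375
Band 4: 4062 × 0.936 + 7839 × 0.622 = 3802 + 4876 = 8678
Net migration: Band 1 − 250 → 818; Band 2 + 120 → 1669; Band 3 + 130 → 1505; Band 4 + 130 → 8808
Giving 818 / 1669 / 1505 / 8808.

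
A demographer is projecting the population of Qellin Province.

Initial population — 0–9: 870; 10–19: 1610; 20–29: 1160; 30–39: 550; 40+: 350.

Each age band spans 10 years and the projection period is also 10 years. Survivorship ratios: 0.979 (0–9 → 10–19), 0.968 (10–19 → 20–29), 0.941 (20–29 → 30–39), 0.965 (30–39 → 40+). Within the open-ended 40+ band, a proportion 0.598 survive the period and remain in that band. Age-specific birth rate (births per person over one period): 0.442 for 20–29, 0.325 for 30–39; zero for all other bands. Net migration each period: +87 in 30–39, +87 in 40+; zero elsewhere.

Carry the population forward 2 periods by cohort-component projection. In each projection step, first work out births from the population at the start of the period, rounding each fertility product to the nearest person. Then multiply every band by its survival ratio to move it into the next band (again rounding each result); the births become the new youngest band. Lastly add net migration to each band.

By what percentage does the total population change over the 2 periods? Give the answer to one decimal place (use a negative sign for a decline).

Call the bands 1 to 5, youngest first.
Period 1.
Births: 1160 × 0.442 = 513 ; 550 × 0.325 = 179 — total 692
Band 2: 870 × 0.979 = 852
Band 3: 1610 × 0.968 = 1558
Band 4: 1160 × 0.941 = 1092
Band 5: 550 × 0.965 + 350 × 0.598 = 531 + 209 = 740
Net migration: Band 4 + 87 → 1179; Band 5 + 87 → 827
Population now: 0–9=692, 10–19=852, 20–29=1558, 30–39=1179, 40+=827
Period 2.
Births: 1558 × 0.442 = 689 ; 1179 × 0.325 = 383 — total 1072
Band 2: 692 × 0.979 = 677
Band 3: 852 × 0.968 = 825
Band 4: 1558 × 0.941 = 1466
Band 5: 1179 × 0.965 + 827 × 0.598 = 1138 + 495 = 1633
Net migration: Band 4 + 87 → 1553; Band 5 + 87 → 1720
Population now: 0–9=1072, 10–19=677, 20–29=825, 30–39=1553, 40+=1720
Total: 4540 → 5847; change = 1307; percentage change = 28.8%

28.8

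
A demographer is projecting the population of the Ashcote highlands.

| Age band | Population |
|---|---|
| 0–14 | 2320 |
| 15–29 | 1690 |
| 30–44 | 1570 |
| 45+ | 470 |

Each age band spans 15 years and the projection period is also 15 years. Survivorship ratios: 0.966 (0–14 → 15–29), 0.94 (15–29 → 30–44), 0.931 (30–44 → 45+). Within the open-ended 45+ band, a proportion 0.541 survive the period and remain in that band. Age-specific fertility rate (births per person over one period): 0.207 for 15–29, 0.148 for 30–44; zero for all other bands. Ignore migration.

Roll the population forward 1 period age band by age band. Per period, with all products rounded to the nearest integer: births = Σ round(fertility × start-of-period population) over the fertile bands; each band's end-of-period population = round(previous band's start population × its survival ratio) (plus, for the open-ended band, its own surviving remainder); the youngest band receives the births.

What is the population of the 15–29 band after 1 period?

2241

Period 1.
Births: 1690 × 0.207 = 350 ; 1570 × 0.148 = 232 → total 582
15–29: 2320 × 0.966 = 2241
30–44: 1690 × 0.94 = 1589
45+: 1570 × 0.931 + 470 × 0.541 = 1462 + 254 = 1716
→ [582, 2241, 1589, 1716]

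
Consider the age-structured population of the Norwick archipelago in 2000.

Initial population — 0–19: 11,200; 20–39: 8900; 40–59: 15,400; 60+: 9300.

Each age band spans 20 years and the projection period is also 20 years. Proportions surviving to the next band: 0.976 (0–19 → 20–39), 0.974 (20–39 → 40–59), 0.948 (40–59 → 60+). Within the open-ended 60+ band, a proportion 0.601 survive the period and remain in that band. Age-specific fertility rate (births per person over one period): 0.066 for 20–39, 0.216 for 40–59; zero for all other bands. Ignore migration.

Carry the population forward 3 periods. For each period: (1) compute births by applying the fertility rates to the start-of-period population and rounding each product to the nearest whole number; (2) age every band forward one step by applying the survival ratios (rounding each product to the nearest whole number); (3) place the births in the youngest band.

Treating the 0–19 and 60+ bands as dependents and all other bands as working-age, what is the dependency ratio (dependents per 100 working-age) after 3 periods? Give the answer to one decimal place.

397.9

Numbering the bands 1..4 from youngest to oldest:
— Period 1 —
Births: 8900 × 0.066 = 587, 15400 × 0.216 = 3326 ⇒ total 3913
Band 2: 11200 × 0.976 = 10931
Band 3: 8900 × 0.974 = 8669
Band 4: 15400 × 0.948 + 9300 × 0.601 = 14599 + 5589 = 20188
Population now: 0–19=3913, 20–39=10931, 40–59=8669, 60+=20188
— Period 2 —
Births: 10931 × 0.066 = 721, 8669 × 0.216 = 1873 ⇒ total 2594
Band 2: 3913 × 0.976 = 3819
Band 3: 10931 × 0.974 = 10647
Band 4: 8669 × 0.948 + 20188 × 0.601 = 8218 + 12133 = 20351
Population now: 0–19=2594, 20–39=3819, 40–59=10647, 60+=20351
— Period 3 —
Births: 3819 × 0.066 = 252, 10647 × 0.216 = 2300 ⇒ total 2552
Band 2: 2594 × 0.976 = 2532
Band 3: 3819 × 0.974 = 3720
Band 4: 10647 × 0.948 + 20351 × 0.601 = 10093 + 12231 = 22324
Population now: 0–19=2552, 20–39=2532, 40–59=3720, 60+=22324
Dependents (band 0–19 + band 60+) = 2552 + 22324 = 24876; working-age = 6252; ratio = 24876/6252 × 100 = 397.9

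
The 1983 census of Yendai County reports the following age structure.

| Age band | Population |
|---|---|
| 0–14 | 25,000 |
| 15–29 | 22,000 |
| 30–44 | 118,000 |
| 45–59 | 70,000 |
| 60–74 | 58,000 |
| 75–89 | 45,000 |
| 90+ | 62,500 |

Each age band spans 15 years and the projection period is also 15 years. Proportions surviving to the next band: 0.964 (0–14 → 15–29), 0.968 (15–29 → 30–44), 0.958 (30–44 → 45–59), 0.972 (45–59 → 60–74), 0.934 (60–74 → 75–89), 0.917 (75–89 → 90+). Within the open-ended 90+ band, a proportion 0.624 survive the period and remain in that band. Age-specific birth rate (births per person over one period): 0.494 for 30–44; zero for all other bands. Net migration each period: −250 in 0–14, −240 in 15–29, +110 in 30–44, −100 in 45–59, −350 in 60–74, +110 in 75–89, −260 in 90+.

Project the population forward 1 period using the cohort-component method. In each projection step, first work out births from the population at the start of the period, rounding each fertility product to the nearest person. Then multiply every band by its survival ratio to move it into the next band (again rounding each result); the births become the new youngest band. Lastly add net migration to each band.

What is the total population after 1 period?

After projecting period 1:
Births: 118000 * 0.494 = 58292
15–29: 25000 * 0.964 = 24100
30–44: 22000 * 0.968 = 21296
45–59: 118000 * 0.958 = 113044
60–74: 70000 * 0.972 = 68040
75–89: 58000 * 0.934 = 54172
90+: 45000 * 0.917 + 62500 * 0.624 = 41265 + 39000 = 80265
Net migration: 0–14 − 250 → 58042; 15–29 − 240 → 23860; 30–44 + 110 → 21406; 45–59 − 100 → 112944; 60–74 − 350 → 67690; 75–89 + 110 → 54282; 90+ − 260 → 80005
→ [58042, 23860, 21406, 112944, 67690, 54282, 80005]
Total after period 1: 58042 + 23860 + 21406 + 112944 + 67690 + 54282 + 80005 = 418229

418229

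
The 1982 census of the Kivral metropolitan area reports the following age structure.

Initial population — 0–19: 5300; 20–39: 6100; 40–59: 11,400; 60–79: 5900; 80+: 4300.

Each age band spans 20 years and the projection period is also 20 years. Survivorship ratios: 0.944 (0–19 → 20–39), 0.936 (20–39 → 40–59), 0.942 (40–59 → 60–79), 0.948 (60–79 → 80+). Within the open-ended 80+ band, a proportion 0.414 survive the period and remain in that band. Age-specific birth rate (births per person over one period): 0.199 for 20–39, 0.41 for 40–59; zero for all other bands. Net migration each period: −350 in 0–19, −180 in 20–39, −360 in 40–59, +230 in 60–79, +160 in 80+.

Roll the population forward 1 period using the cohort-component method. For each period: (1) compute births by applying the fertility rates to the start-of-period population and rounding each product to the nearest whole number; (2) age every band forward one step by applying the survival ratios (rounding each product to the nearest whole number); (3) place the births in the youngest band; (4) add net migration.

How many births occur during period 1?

— Period 1 —
Births: 6100 × 0.199 = 1214 ; 11400 × 0.41 = 4674 ⇒ total 5888
20–39: 5300 × 0.944 = 5003
40–59: 6100 × 0.936 = 5710
60–79: 11400 × 0.942 = 10739
80+: 5900 × 0.948 + 4300 × 0.414 = 5593 + 1780 = 7373
Net migration: 0–19 − 350 → 5538; 20–39 − 180 → 4823; 40–59 − 360 → 5350; 60–79 + 230 → 10969; 80+ + 160 → 7533
Giving 5538 / 4823 / 5350 / 10969 / 7533.

5888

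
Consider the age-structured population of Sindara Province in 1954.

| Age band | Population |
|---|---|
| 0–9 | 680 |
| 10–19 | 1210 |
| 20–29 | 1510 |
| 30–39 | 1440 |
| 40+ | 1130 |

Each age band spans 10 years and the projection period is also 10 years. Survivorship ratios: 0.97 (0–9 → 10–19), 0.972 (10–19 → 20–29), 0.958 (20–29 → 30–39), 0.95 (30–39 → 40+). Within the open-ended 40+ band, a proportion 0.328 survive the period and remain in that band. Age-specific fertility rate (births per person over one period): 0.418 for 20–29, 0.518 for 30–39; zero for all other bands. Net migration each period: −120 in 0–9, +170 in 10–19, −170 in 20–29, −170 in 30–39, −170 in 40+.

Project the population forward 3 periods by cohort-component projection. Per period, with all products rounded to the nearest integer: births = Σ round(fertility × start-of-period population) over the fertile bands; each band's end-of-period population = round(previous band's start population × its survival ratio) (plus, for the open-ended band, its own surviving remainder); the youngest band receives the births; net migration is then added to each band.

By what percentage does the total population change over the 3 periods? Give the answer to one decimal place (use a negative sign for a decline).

-26.7

Call the bands 1 to 5, youngest first.
Period 1:
Births: 1510 × 0.418 = 631 ; 1440 × 0.518 = 746 — total 1377
Band 2: 680 × 0.97 = 660
Band 3: 1210 × 0.972 = 1176
Band 4: 1510 × 0.958 = 1447
Band 5: 1440 × 0.95 + 1130 × 0.328 = 1368 + 371 = 1739
Net migration: Band 1 − 120 → 1257; Band 2 + 170 → 830; Band 3 − 170 → 1006; Band 4 − 170 → 1277; Band 5 − 170 → 1569
End of period: [1257, 830, 1006, 1277, 1569]
Period 2:
Births: 1006 × 0.418 = 421 ; 1277 × 0.518 = 661 — total 1082
Band 2: 1257 × 0.97 = 1219
Band 3: 830 × 0.972 = 807
Band 4: 1006 × 0.958 = 964
Band 5: 1277 × 0.95 + 1569 × 0.328 = 1213 + 515 = 1728
Net migration: Band 1 − 120 → 962; Band 2 + 170 → 1389; Band 3 − 170 → 637; Band 4 − 170 → 794; Band 5 − 170 → 1558
End of period: [962, 1389, 637, 794, 1558]
Period 3:
Births: 637 × 0.418 = 266 ; 794 × 0.518 = 411 — total 677
Band 2: 962 × 0.97 = 933
Band 3: 1389 × 0.972 = 1350
Band 4: 637 × 0.958 = 610
Band 5: 794 × 0.95 + 1558 × 0.328 = 754 + 511 = 1265
Net migration: Band 1 − 120 → 557; Band 2 + 170 → 1103; Band 3 − 170 → 1180; Band 4 − 170 → 440; Band 5 − 170 → 1095
End of period: [557, 1103, 1180, 440, 1095]
Total: 5970 → 4375; change = -1595; percentage change = -26.7%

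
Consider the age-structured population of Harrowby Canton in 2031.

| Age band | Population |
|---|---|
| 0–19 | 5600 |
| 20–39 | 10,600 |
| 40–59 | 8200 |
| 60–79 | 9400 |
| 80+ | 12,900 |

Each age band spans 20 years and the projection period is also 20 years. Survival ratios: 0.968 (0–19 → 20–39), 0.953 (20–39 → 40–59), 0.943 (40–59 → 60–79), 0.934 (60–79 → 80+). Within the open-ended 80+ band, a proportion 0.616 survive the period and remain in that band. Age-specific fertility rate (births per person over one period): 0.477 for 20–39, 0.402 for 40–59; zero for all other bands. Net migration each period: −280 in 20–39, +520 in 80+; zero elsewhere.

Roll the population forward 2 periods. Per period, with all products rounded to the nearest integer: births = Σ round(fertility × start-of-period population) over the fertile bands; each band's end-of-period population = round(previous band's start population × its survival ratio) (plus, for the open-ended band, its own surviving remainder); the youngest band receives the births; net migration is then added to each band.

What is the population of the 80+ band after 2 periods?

18367

(Groups numbered youngest = 1 to oldest = 5.)
Period 1:
Births: 10600 × 0.477 = 5056  |  8200 × 0.402 = 3296 → total 8352
Group 2: 5600 × 0.968 = 5421
Group 3: 10600 × 0.953 = 10102
Group 4: 8200 × 0.943 = 7733
Group 5: 9400 × 0.934 + 12900 × 0.616 = 8780 + 7946 = 16726
Net migration: Group 2 − 280 → 5141; Group 5 + 520 → 17246
End of period: [8352, 5141, 10102, 7733, 17246]
Period 2:
Births: 5141 × 0.477 = 2452  |  10102 × 0.402 = 4061 → total 6513
Group 2: 8352 × 0.968 = 8085
Group 3: 5141 × 0.953 = 4899
Group 4: 10102 × 0.943 = 9526
Group 5: 7733 × 0.934 + 17246 × 0.616 = 7223 + 10624 = 17847
Net migration: Group 2 − 280 → 7805; Group 5 + 520 → 18367
End of period: [6513, 7805, 4899, 9526, 18367]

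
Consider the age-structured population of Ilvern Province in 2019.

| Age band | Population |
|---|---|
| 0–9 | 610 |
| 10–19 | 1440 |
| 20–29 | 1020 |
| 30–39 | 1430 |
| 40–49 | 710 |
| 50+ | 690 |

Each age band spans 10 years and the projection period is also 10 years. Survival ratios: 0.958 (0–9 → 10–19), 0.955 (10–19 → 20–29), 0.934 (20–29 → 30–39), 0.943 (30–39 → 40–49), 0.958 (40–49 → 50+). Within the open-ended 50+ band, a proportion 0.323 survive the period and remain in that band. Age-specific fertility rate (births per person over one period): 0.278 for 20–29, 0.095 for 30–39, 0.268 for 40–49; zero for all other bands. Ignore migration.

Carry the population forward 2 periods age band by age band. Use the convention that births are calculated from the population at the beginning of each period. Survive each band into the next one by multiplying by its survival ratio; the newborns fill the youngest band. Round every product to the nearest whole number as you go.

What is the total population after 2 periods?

5742

(Bands numbered youngest = 1 to oldest = 6.)
Period 1:
Births: 1020 × 0.278 = 284, 1430 × 0.095 = 136, 710 × 0.268 = 190 → 610
Band 2: 610 × 0.958 = 584
Band 3: 1440 × 0.955 = 1375
Band 4: 1020 × 0.934 = 953
Band 5: 1430 × 0.943 = 1348
Band 6: 710 × 0.958 + 690 × 0.323 = 680 + 223 = 903
Giving 610 / 584 / 1375 / 953 / 1348 / 903.
Period 2:
Births: 1375 × 0.278 = 382, 953 × 0.095 = 91, 1348 × 0.268 = 361 → 834
Band 2: 610 × 0.958 = 584
Band 3: 584 × 0.955 = 558
Band 4: 1375 × 0.934 = 1284
Band 5: 953 × 0.943 = 899
Band 6: 1348 × 0.958 + 903 × 0.323 = 1291 + 292 = 1583
Giving 834 / 584 / 558 / 1284 / 899 / 1583.
Total after period 2: 834 + 584 + 558 + 1284 + 899 + 1583 = 5742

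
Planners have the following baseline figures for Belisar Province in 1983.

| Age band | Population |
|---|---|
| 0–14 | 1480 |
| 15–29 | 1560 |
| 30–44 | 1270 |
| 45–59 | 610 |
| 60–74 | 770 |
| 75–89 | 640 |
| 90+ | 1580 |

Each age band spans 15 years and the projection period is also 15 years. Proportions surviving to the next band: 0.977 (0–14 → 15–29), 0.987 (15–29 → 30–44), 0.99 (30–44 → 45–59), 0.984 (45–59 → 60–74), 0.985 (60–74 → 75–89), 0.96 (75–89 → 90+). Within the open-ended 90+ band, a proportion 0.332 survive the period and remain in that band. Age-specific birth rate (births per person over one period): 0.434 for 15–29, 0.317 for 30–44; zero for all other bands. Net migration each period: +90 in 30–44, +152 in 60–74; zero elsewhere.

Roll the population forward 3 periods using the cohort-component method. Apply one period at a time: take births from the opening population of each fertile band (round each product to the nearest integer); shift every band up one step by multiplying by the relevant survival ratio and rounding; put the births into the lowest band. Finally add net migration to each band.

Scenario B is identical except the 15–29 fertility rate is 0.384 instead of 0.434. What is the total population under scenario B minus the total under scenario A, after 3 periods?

-229

Period 1:
Births: 1560 × 0.434 = 677, 1270 × 0.317 = 403 ⇒ total 1080
15–29: 1480 × 0.977 = 1446
30–44: 1560 × 0.987 = 1540
45–59: 1270 × 0.99 = 1257
60–74: 610 × 0.984 = 600
75–89: 770 × 0.985 = 758
90+: 640 × 0.96 + 1580 × 0.332 = 614 + 525 = 1139
Net migration: 30–44 + 90 → 1630; 60–74 + 152 → 752
Population now: 0–14=1080, 15–29=1446, 30–44=1630, 45–59=1257, 60–74=752, 75–89=758, 90+=1139
Period 2:
Births: 1446 × 0.434 = 628, 1630 × 0.317 = 517 ⇒ total 1145
15–29: 1080 × 0.977 = 1055
30–44: 1446 × 0.987 = 1427
45–59: 1630 × 0.99 = 1614
60–74: 1257 × 0.984 = 1237
75–89: 752 × 0.985 = 741
90+: 758 × 0.96 + 1139 × 0.332 = 728 + 378 = 1106
Net migration: 30–44 + 90 → 1517; 60–74 + 152 → 1389
Population now: 0–14=1145, 15–29=1055, 30–44=1517, 45–59=1614, 60–74=1389, 75–89=741, 90+=1106
Period 3:
Births: 1055 × 0.434 = 458, 1517 × 0.317 = 481 ⇒ total 939
15–29: 1145 × 0.977 = 1119
30–44: 1055 × 0.987 = 1041
45–59: 1517 × 0.99 = 1502
60–74: 1614 × 0.984 = 1588
75–89: 1389 × 0.985 = 1368
90+: 741 × 0.96 + 1106 × 0.332 = 711 + 367 = 1078
Net migration: 30–44 + 90 → 1131; 60–74 + 152 → 1740
Population now: 0–14=939, 15–29=1119, 30–44=1131, 45–59=1502, 60–74=1740, 75–89=1368, 90+=1078
Scenario A total after 3 periods: 8877
Scenario B projection —
Period 1:
Births: 1560 × 0.384 = 599, 1270 × 0.317 = 403 ⇒ total 1002
15–29: 1480 × 0.977 = 1446
30–44: 1560 × 0.987 = 1540
45–59: 1270 × 0.99 = 1257
60–74: 610 × 0.984 = 600
75–89: 770 × 0.985 = 758
90+: 640 × 0.96 + 1580 × 0.332 = 614 + 525 = 1139
Net migration: 30–44 + 90 → 1630; 60–74 + 152 → 752
Population now: 0–14=1002, 15–29=1446, 30–44=1630, 45–59=1257, 60–74=752, 75–89=758, 90+=1139
Period 2:
Births: 1446 × 0.384 = 555, 1630 × 0.317 = 517 ⇒ total 1072
15–29: 1002 × 0.977 = 979
30–44: 1446 × 0.987 = 1427
45–59: 1630 × 0.99 = 1614
60–74: 1257 × 0.984 = 1237
75–89: 752 × 0.985 = 741
90+: 758 × 0.96 + 1139 × 0.332 = 728 + 378 = 1106
Net migration: 30–44 + 90 → 1517; 60–74 + 152 → 1389
Population now: 0–14=1072, 15–29=979, 30–44=1517, 45–59=1614, 60–74=1389, 75–89=741, 90+=1106
Period 3:
Births: 979 × 0.384 = 376, 1517 × 0.317 = 481 ⇒ total 857
15–29: 1072 × 0.977 = 1047
30–44: 979 × 0.987 = 966
45–59: 1517 × 0.99 = 1502
60–74: 1614 × 0.984 = 1588
75–89: 1389 × 0.985 = 1368
90+: 741 × 0.96 + 1106 × 0.332 = 711 + 367 = 1078
Net migration: 30–44 + 90 → 1056; 60–74 + 152 → 1740
Population now: 0–14=857, 15–29=1047, 30–44=1056, 45–59=1502, 60–74=1740, 75–89=1368, 90+=1078
Scenario B total after 3 periods: 8648
Difference B − A = 8648 − 8877 = -229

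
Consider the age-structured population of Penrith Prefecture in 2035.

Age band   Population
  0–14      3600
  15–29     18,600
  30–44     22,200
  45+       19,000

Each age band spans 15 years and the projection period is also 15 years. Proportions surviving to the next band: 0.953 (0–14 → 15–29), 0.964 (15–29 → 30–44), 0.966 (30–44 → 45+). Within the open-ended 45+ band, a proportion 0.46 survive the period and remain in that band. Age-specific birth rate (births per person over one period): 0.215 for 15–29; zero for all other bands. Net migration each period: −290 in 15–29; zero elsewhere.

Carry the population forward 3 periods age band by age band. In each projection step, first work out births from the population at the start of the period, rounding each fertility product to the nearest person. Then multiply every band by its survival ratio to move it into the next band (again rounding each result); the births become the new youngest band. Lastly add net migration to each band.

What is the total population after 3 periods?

21783

Let band 1 be 0–14 through band 4 = 45+.
After projecting period 1:
Births: 18600 × 0.215 = 3999
Band 2: 3600 × 0.953 = 3431
Band 3: 18600 × 0.964 = 17930
Band 4: 22200 × 0.966 + 19000 × 0.46 = 21445 + 8740 = 30185
Net migration: Band 2 − 290 → 3141
Population now: 0–14=3999, 15–29=3141, 30–44=17930, 45+=30185
After projecting period 2:
Births: 3141 × 0.215 = 675
Band 2: 3999 × 0.953 = 3811
Band 3: 3141 × 0.964 = 3028
Band 4: 17930 × 0.966 + 30185 × 0.46 = 17320 + 13885 = 31205
Net migration: Band 2 − 290 → 3521
Population now: 0–14=675, 15–29=3521, 30–44=3028, 45+=31205
After projecting period 3:
Births: 3521 × 0.215 = 757
Band 2: 675 × 0.953 = 643
Band 3: 3521 × 0.964 = 3394
Band 4: 3028 × 0.966 + 31205 × 0.46 = 2925 + 14354 = 17279
Net migration: Band 2 − 290 → 353
Population now: 0–14=757, 15–29=353, 30–44=3394, 45+=17279
Total after period 3: 757 + 353 + 3394 + 17279 = 21783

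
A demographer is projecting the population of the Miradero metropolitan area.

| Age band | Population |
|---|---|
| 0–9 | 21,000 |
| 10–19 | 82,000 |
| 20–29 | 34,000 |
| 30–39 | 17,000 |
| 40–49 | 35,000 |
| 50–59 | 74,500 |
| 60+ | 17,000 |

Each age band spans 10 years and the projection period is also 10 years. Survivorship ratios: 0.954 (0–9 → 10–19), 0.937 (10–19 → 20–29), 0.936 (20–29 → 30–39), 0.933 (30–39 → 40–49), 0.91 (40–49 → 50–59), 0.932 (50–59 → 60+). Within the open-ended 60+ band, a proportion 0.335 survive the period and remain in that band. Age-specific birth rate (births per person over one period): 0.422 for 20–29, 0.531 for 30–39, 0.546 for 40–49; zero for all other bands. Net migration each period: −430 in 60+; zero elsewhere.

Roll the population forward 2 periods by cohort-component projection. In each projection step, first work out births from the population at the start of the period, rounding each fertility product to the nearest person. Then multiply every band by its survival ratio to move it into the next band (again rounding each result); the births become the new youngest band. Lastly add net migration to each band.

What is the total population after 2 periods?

287607

Period 1:
Births: 34000 × 0.422 = 14348  |  17000 × 0.531 = 9027  |  35000 × 0.546 = 19110 ⇒ total 42485
10–19: 21000 × 0.954 = 20034
20–29: 82000 × 0.937 = 76834
30–39: 34000 × 0.936 = 31824
40–49: 17000 × 0.933 = 15861
50–59: 35000 × 0.91 = 31850
60+: 74500 × 0.932 + 17000 × 0.335 = 69434 + 5695 = 75129
Net migration: 60+ − 430 → 74699
End of period: [42485, 20034, 76834, 31824, 15861, 31850, 74699]
Period 2:
Births: 76834 × 0.422 = 32424  |  31824 × 0.531 = 16899  |  15861 × 0.546 = 8660 ⇒ total 57983
10–19: 42485 × 0.954 = 40531
20–29: 20034 × 0.937 = 18772
30–39: 76834 × 0.936 = 71917
40–49: 31824 × 0.933 = 29692
50–59: 15861 × 0.91 = 14434
60+: 31850 × 0.932 + 74699 × 0.335 = 29684 + 25024 = 54708
Net migration: 60+ − 430 → 54278
End of period: [57983, 40531, 18772, 71917, 29692, 14434, 54278]
Total after period 2: 57983 + 40531 + 18772 + 71917 + 29692 + 14434 + 54278 = 287607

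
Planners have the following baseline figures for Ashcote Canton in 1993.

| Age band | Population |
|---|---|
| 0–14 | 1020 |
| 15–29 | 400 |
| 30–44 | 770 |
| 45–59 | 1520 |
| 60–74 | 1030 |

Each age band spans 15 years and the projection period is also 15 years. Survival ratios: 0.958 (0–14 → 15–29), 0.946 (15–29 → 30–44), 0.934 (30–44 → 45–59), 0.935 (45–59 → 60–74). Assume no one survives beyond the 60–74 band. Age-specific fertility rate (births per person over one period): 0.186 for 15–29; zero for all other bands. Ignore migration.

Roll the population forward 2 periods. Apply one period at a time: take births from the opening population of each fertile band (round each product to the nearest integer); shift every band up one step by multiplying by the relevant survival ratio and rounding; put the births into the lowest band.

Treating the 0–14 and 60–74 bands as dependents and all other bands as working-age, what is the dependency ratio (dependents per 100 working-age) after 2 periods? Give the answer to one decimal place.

Call the bands 1 to 5, youngest first.
— Period 1 —
Births: 400 × 0.186 = 74
Band 2: 1020 × 0.958 = 977
Band 3: 400 × 0.946 = 378
Band 4: 770 × 0.934 = 719
Band 5: 1520 × 0.935 = 1421
Giving 74 / 977 / 378 / 719 / 1421.
— Period 2 —
Births: 977 × 0.186 = 182
Band 2: 74 × 0.958 = 71
Band 3: 977 × 0.946 = 924
Band 4: 378 × 0.934 = 353
Band 5: 719 × 0.935 = 672
Giving 182 / 71 / 924 / 353 / 672.
Dependents (band 0–14 + band 60–74) = 182 + 672 = 854; working-age = 1348; ratio = 854/1348 × 100 = 63.4

63.4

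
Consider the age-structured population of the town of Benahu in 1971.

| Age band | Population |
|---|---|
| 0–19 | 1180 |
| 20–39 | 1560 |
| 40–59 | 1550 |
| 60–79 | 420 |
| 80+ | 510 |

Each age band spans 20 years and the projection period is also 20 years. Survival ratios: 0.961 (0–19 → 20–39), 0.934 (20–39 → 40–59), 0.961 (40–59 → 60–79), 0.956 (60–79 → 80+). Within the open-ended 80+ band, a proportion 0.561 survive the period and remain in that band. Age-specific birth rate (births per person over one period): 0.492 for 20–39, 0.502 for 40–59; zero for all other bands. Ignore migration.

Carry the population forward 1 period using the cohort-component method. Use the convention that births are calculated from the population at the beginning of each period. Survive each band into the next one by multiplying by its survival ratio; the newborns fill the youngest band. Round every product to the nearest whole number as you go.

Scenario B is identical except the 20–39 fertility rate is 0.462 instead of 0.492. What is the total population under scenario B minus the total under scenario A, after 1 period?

-47

Period 1:
Births: 1560 * 0.492 = 768 ; 1550 * 0.502 = 778 → total 1546
20–39: 1180 * 0.961 = 1134
40–59: 1560 * 0.934 = 1457
60–79: 1550 * 0.961 = 1490
80+: 420 * 0.956 + 510 * 0.561 = 402 + 286 = 688
End of period: [1546, 1134, 1457, 1490, 688]
Scenario A total after 1 period: 6315
Scenario B projection —
Period 1:
Births: 1560 * 0.462 = 721 ; 1550 * 0.502 = 778 → total 1499
20–39: 1180 * 0.961 = 1134
40–59: 1560 * 0.934 = 1457
60–79: 1550 * 0.961 = 1490
80+: 420 * 0.956 + 510 * 0.561 = 402 + 286 = 688
End of period: [1499, 1134, 1457, 1490, 688]
Scenario B total after 1 period: 6268
Difference B − A = 6268 − 6315 = -47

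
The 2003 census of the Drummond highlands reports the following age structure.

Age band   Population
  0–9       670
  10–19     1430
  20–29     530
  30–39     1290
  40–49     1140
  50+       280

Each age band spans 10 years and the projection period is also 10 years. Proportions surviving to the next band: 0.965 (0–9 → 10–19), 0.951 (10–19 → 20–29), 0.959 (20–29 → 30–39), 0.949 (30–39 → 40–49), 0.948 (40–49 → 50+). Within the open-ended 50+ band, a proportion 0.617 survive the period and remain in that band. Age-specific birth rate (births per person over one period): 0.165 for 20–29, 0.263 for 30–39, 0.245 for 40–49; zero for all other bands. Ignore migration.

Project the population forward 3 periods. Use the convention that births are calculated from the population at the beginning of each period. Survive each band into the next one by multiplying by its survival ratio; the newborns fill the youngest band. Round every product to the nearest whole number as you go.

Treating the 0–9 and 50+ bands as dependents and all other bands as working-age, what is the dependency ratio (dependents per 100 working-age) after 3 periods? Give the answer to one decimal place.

— Period 1 —
Births: 530 × 0.165 = 87 ; 1290 × 0.263 = 339 ; 1140 × 0.245 = 279 ⇒ total 705
10–19: 670 × 0.965 = 647
20–29: 1430 × 0.951 = 1360
30–39: 530 × 0.959 = 508
40–49: 1290 × 0.949 = 1224
50+: 1140 × 0.948 + 280 × 0.617 = 1081 + 173 = 1254
Giving 705 / 647 / 1360 / 508 / 1224 / 1254.
— Period 2 —
Births: 1360 × 0.165 = 224 ; 508 × 0.263 = 134 ; 1224 × 0.245 = 300 ⇒ total 658
10–19: 705 × 0.965 = 680
20–29: 647 × 0.951 = 615
30–39: 1360 × 0.959 = 1304
40–49: 508 × 0.949 = 482
50+: 1224 × 0.948 + 1254 × 0.617 = 1160 + 774 = 1934
Giving 658 / 680 / 615 / 1304 / 482 / 1934.
— Period 3 —
Births: 615 × 0.165 = 101 ; 1304 × 0.263 = 343 ; 482 × 0.245 = 118 ⇒ total 562
10–19: 658 × 0.965 = 635
20–29: 680 × 0.951 = 647
30–39: 615 × 0.959 = 590
40–49: 1304 × 0.949 = 1237
50+: 482 × 0.948 + 1934 × 0.617 = 457 + 1193 = 1650
Giving 562 / 635 / 647 / 590 / 1237 / 1650.
Dependents (band 0–9 + band 50+) = 562 + 1650 = 2212; working-age = 3109; ratio = 2212/3109 × 100 = 71.1

71.1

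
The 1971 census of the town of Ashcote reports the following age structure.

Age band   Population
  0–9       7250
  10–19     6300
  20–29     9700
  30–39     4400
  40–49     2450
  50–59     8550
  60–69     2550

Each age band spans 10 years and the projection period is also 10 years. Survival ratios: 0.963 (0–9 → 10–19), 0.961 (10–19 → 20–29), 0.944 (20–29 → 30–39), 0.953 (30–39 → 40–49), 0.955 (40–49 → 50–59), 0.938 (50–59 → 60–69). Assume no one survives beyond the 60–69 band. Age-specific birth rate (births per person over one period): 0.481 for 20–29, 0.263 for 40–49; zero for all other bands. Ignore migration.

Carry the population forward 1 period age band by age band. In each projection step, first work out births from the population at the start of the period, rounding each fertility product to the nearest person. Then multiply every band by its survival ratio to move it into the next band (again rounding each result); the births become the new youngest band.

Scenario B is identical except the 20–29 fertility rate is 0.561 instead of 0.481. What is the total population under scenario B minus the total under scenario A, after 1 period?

(Bands numbered youngest = 1 to oldest = 7.)
— Period 1 —
Births: 9700 × 0.481 = 4666, 2450 × 0.263 = 644 — total 5310
Band 2: 7250 × 0.963 = 6982
Band 3: 6300 × 0.961 = 6054
Band 4: 9700 × 0.944 = 9157
Band 5: 4400 × 0.953 = 4193
Band 6: 2450 × 0.955 = 2340
Band 7: 8550 × 0.938 = 8020
→ [5310, 6982, 6054, 9157, 4193, 2340, 8020]
Scenario A total after 1 period: 42056
Scenario B projection —
— Period 1 —
Births: 9700 × 0.561 = 5442, 2450 × 0.263 = 644 — total 6086
Band 2: 7250 × 0.963 = 6982
Band 3: 6300 × 0.961 = 6054
Band 4: 9700 × 0.944 = 9157
Band 5: 4400 × 0.953 = 4193
Band 6: 2450 × 0.955 = 2340
Band 7: 8550 × 0.938 = 8020
→ [6086, 6982, 6054, 9157, 4193, 2340, 8020]
Scenario B total after 1 period: 42832
Difference B − A = 42832 − 42056 = 776

776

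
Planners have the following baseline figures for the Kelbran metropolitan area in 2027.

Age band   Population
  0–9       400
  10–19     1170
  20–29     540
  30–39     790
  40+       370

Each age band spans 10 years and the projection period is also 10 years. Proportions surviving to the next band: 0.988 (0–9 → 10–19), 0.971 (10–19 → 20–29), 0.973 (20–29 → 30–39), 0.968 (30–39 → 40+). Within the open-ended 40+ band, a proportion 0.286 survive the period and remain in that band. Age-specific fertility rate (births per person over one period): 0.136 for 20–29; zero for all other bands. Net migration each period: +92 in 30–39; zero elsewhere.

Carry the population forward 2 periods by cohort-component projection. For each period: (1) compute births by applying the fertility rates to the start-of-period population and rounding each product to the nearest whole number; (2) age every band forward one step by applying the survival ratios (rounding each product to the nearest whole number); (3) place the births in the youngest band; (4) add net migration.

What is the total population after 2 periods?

After projecting period 1:
Births: 540 × 0.136 = 73
10–19: 400 × 0.988 = 395
20–29: 1170 × 0.971 = 1136
30–39: 540 × 0.973 = 525
40+: 790 × 0.968 + 370 × 0.286 = 765 + 106 = 871
Net migration: 30–39 + 92 → 617
Giving 73 / 395 / 1136 / 617 / 871.
After projecting period 2:
Births: 1136 × 0.136 = 154
10–19: 73 × 0.988 = 72
20–29: 395 × 0.971 = 384
30–39: 1136 × 0.973 = 1105
40+: 617 × 0.968 + 871 × 0.286 = 597 + 249 = 846
Net migration: 30–39 + 92 → 1197
Giving 154 / 72 / 384 / 1197 / 846.
Total after period 2: 154 + 72 + 384 + 1197 + 846 = 2653

2653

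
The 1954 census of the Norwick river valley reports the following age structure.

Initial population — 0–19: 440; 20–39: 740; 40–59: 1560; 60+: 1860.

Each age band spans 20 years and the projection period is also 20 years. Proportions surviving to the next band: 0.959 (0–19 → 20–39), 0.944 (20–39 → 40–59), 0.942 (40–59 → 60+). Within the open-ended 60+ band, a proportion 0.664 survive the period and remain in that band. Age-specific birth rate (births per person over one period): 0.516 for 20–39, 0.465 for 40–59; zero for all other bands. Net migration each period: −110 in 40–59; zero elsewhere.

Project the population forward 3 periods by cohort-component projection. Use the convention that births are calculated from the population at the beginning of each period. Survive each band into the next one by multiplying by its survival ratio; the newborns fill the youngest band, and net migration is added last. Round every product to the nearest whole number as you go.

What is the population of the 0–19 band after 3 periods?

Numbering the groups 1..4 from youngest to oldest:
Period 1.
Births: 740 * 0.516 = 382, 1560 * 0.465 = 725 — total 1107
Group 2: 440 * 0.959 = 422
Group 3: 740 * 0.944 = 699
Group 4: 1560 * 0.942 + 1860 * 0.664 = 1470 + 1235 = 2705
Net migration: Group 3 − 110 → 589
→ [1107, 422, 589, 2705]
Period 2.
Births: 422 * 0.516 = 218, 589 * 0.465 = 274 — total 492
Group 2: 1107 * 0.959 = 1062
Group 3: 422 * 0.944 = 398
Group 4: 589 * 0.942 + 2705 * 0.664 = 555 + 1796 = 2351
Net migration: Group 3 − 110 → 288
→ [492, 1062, 288, 2351]
Period 3.
Births: 1062 * 0.516 = 548, 288 * 0.465 = 134 — total 682
Group 2: 492 * 0.959 = 472
Group 3: 1062 * 0.944 = 1003
Group 4: 288 * 0.942 + 2351 * 0.664 = 271 + 1561 = 1832
Net migration: Group 3 − 110 → 893
→ [682, 472, 893, 1832]

682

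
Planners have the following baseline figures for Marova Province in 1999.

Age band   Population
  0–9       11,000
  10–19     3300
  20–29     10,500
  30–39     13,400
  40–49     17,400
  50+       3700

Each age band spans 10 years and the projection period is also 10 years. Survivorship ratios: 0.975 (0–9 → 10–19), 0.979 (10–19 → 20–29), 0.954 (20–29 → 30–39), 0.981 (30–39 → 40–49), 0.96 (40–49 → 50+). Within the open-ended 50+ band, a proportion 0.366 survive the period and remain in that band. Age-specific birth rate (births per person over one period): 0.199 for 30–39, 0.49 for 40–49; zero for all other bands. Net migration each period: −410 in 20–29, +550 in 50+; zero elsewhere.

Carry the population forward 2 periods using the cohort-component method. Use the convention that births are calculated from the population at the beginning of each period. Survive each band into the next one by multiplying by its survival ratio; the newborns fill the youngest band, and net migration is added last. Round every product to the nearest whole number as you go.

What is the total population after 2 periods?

61935

After projecting period 1:
Births: 13400 × 0.199 = 2667 ; 17400 × 0.49 = 8526 ⇒ total 11193
10–19: 11000 × 0.975 = 10725
20–29: 3300 × 0.979 = 3231
30–39: 10500 × 0.954 = 10017
40–49: 13400 × 0.981 = 13145
50+: 17400 × 0.96 + 3700 × 0.366 = 16704 + 1354 = 18058
Net migration: 20–29 − 410 → 2821; 50+ + 550 → 18608
Giving 11193 / 10725 / 2821 / 10017 / 13145 / 18608.
After projecting period 2:
Births: 10017 × 0.199 = 1993 ; 13145 × 0.49 = 6441 ⇒ total 8434
10–19: 11193 × 0.975 = 10913
20–29: 10725 × 0.979 = 10500
30–39: 2821 × 0.954 = 2691
40–49: 10017 × 0.981 = 9827
50+: 13145 × 0.96 + 18608 × 0.366 = 12619 + 6811 = 19430
Net migration: 20–29 − 410 → 10090; 50+ + 550 → 19980
Giving 8434 / 10913 / 10090 / 2691 / 9827 / 19980.
Total after period 2: 8434 + 10913 + 10090 + 2691 + 9827 + 19980 = 61935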